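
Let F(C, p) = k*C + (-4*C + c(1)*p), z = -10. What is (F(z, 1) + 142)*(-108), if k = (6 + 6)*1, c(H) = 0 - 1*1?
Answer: -6588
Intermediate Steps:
c(H) = -1 (c(H) = 0 - 1 = -1)
k = 12 (k = 12*1 = 12)
F(C, p) = -p + 8*C (F(C, p) = 12*C + (-4*C - p) = 12*C + (-p - 4*C) = -p + 8*C)
(F(z, 1) + 142)*(-108) = ((-1*1 + 8*(-10)) + 142)*(-108) = ((-1 - 80) + 142)*(-108) = (-81 + 142)*(-108) = 61*(-108) = -6588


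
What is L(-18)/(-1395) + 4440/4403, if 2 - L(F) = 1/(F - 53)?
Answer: 11868383/11786355 ≈ 1.0070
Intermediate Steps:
L(F) = 2 - 1/(-53 + F) (L(F) = 2 - 1/(F - 53) = 2 - 1/(-53 + F))
L(-18)/(-1395) + 4440/4403 = ((-107 + 2*(-18))/(-53 - 18))/(-1395) + 4440/4403 = ((-107 - 36)/(-71))*(-1/1395) + 4440*(1/4403) = -1/71*(-143)*(-1/1395) + 120/119 = (143/71)*(-1/1395) + 120/119 = -143/99045 + 120/119 = 11868383/11786355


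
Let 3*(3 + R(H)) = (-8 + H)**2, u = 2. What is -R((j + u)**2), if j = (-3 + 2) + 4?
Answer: -280/3 ≈ -93.333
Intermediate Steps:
j = 3 (j = -1 + 4 = 3)
R(H) = -3 + (-8 + H)**2/3
-R((j + u)**2) = -(-3 + (-8 + (3 + 2)**2)**2/3) = -(-3 + (-8 + 5**2)**2/3) = -(-3 + (-8 + 25)**2/3) = -(-3 + (1/3)*17**2) = -(-3 + (1/3)*289) = -(-3 + 289/3) = -1*280/3 = -280/3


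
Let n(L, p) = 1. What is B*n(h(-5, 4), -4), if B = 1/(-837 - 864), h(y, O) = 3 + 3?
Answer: -1/1701 ≈ -0.00058789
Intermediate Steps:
h(y, O) = 6
B = -1/1701 (B = 1/(-1701) = -1/1701 ≈ -0.00058789)
B*n(h(-5, 4), -4) = -1/1701*1 = -1/1701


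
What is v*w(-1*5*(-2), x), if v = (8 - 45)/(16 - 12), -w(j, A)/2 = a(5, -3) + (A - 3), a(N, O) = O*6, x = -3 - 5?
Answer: -1073/2 ≈ -536.50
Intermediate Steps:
x = -8
a(N, O) = 6*O
w(j, A) = 42 - 2*A (w(j, A) = -2*(6*(-3) + (A - 3)) = -2*(-18 + (-3 + A)) = -2*(-21 + A) = 42 - 2*A)
v = -37/4 ≈ -9.2500
v*w(-1*5*(-2), x) = -37*(42 - 2*(-8))/4 = -37*(42 + 16)/4 = -37/4*58 = -1073/2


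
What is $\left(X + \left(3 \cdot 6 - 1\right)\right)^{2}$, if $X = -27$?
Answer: $100$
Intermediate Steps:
$\left(X + \left(3 \cdot 6 - 1\right)\right)^{2} = \left(-27 + \left(3 \cdot 6 - 1\right)\right)^{2} = \left(-27 + \left(18 - 1\right)\right)^{2} = \left(-27 + 17\right)^{2} = \left(-10\right)^{2} = 100$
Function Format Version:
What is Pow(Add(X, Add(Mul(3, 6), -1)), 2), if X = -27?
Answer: 100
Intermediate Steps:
Pow(Add(X, Add(Mul(3, 6), -1)), 2) = Pow(Add(-27, Add(Mul(3, 6), -1)), 2) = Pow(Add(-27, Add(18, -1)), 2) = Pow(Add(-27, 17), 2) = Pow(-10, 2) = 100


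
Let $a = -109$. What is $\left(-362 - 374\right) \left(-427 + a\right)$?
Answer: $394496$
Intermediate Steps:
$\left(-362 - 374\right) \left(-427 + a\right) = \left(-362 - 374\right) \left(-427 - 109\right) = \left(-736\right) \left(-536\right) = 394496$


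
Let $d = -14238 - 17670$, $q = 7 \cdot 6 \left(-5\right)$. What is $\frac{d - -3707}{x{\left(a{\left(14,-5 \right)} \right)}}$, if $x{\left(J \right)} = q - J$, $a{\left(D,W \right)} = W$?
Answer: $\frac{28201}{205} \approx 137.57$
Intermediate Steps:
$q = -210$ ($q = 42 \left(-5\right) = -210$)
$x{\left(J \right)} = -210 - J$
$d = -31908$ ($d = -14238 - 17670 = -31908$)
$\frac{d - -3707}{x{\left(a{\left(14,-5 \right)} \right)}} = \frac{-31908 - -3707}{-210 - -5} = \frac{-31908 + 3707}{-210 + 5} = - \frac{28201}{-205} = \left(-28201\right) \left(- \frac{1}{205}\right) = \frac{28201}{205}$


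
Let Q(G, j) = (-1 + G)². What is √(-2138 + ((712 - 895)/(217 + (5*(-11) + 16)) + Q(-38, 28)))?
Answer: I*√19581602/178 ≈ 24.86*I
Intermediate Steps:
√(-2138 + ((712 - 895)/(217 + (5*(-11) + 16)) + Q(-38, 28))) = √(-2138 + ((712 - 895)/(217 + (5*(-11) + 16)) + (-1 - 38)²)) = √(-2138 + (-183/(217 + (-55 + 16)) + (-39)²)) = √(-2138 + (-183/(217 - 39) + 1521)) = √(-2138 + (-183/178 + 1521)) = √(-2138 + 270555/178) = √(-110009/178) = I*√19581602/178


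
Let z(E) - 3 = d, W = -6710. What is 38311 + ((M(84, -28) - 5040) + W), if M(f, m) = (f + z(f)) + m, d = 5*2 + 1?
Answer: 26631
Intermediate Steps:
d = 11 (d = 10 + 1 = 11)
z(E) = 14 (z(E) = 3 + 11 = 14)
M(f, m) = 14 + f + m (M(f, m) = (f + 14) + m = (14 + f) + m = 14 + f + m)
38311 + ((M(84, -28) - 5040) + W) = 38311 + (((14 + 84 - 28) - 5040) - 6710) = 38311 + ((70 - 5040) - 6710) = 38311 + (-4970 - 6710) = 38311 - 11680 = 26631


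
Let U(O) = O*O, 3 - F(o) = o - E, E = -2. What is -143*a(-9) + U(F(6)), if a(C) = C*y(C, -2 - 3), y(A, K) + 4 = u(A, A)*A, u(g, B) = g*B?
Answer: -943346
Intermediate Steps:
F(o) = 1 - o (F(o) = 3 - (o - 1*(-2)) = 3 - (o + 2) = 3 - (2 + o) = 3 + (-2 - o) = 1 - o)
u(g, B) = B*g
y(A, K) = -4 + A³ (y(A, K) = -4 + (A*A)*A = -4 + A²*A = -4 + A³)
U(O) = O²
a(C) = C*(-4 + C³)
-143*a(-9) + U(F(6)) = -(-1287)*(-4 + (-9)³) + (1 - 1*6)² = -(-1287)*(-4 - 729) + (1 - 6)² = -(-1287)*(-733) + (-5)² = -143*6597 + 25 = -943371 + 25 = -943346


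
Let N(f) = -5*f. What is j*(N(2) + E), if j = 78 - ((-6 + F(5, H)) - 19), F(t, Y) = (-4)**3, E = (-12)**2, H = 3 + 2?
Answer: 22378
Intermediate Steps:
H = 5
E = 144
F(t, Y) = -64
j = 167 (j = 78 - ((-6 - 64) - 19) = 78 - (-70 - 19) = 78 - 1*(-89) = 78 + 89 = 167)
j*(N(2) + E) = 167*(-5*2 + 144) = 167*(-10 + 144) = 167*134 = 22378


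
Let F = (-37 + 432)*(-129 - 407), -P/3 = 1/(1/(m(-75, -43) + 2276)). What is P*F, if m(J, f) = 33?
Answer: 1466584440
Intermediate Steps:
P = -6927 (P = -3/(1/(33 + 2276)) = -3/(1/2309) = -3/1/2309 = -3*2309 = -6927)
F = -211720 (F = 395*(-536) = -211720)
P*F = -6927*(-211720) = 1466584440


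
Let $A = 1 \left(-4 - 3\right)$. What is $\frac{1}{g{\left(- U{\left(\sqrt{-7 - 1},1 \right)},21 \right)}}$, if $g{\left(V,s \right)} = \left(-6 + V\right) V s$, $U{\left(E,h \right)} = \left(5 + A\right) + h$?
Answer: $- \frac{1}{105} \approx -0.0095238$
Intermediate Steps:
$A = -7$ ($A = 1 \left(-7\right) = -7$)
$U{\left(E,h \right)} = -2 + h$ ($U{\left(E,h \right)} = \left(5 - 7\right) + h = -2 + h$)
$g{\left(V,s \right)} = V s \left(-6 + V\right)$
$\frac{1}{g{\left(- U{\left(\sqrt{-7 - 1},1 \right)},21 \right)}} = \frac{1}{- (-2 + 1) 21 \left(-6 - \left(-2 + 1\right)\right)} = \frac{1}{\left(-1\right) \left(-1\right) 21 \left(-6 - -1\right)} = \frac{1}{1 \cdot 21 \left(-6 + 1\right)} = \frac{1}{1 \cdot 21 \left(-5\right)} = \frac{1}{-105} = - \frac{1}{105}$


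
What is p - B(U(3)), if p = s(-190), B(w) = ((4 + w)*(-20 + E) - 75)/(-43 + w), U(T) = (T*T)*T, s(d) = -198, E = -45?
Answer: -2629/8 ≈ -328.63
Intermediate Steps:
U(T) = T³ (U(T) = T²*T = T³)
B(w) = (-335 - 65*w)/(-43 + w) (B(w) = ((4 + w)*(-20 - 45) - 75)/(-43 + w) = ((4 + w)*(-65) - 75)/(-43 + w) = ((-260 - 65*w) - 75)/(-43 + w) = (-335 - 65*w)/(-43 + w))
p = -198
p - B(U(3)) = -198 - 5*(-67 - 13*3³)/(-43 + 3³) = -198 - 5*(-67 - 13*27)/(-43 + 27) = -198 - 5*(-67 - 351)/(-16) = -198 - 5*(-1)*(-418)/16 = -198 - 1*1045/8 = -198 - 1045/8 = -2629/8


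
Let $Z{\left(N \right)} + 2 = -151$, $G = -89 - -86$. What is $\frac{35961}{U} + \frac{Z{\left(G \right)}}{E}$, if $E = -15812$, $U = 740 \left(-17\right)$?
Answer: $- \frac{35418162}{12432185} \approx -2.8489$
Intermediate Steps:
$U = -12580$
$G = -3$ ($G = -89 + 86 = -3$)
$Z{\left(N \right)} = -153$ ($Z{\left(N \right)} = -2 - 151 = -153$)
$\frac{35961}{U} + \frac{Z{\left(G \right)}}{E} = \frac{35961}{-12580} - \frac{153}{-15812} = 35961 \left(- \frac{1}{12580}\right) - - \frac{153}{15812} = - \frac{35961}{12580} + \frac{153}{15812} = - \frac{35418162}{12432185}$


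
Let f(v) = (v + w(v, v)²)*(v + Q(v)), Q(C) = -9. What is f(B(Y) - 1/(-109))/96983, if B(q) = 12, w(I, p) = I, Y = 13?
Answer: 608821136/125595797507 ≈ 0.0048475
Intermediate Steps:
f(v) = (-9 + v)*(v + v²) (f(v) = (v + v²)*(v - 9) = (v + v²)*(-9 + v) = (-9 + v)*(v + v²))
f(B(Y) - 1/(-109))/96983 = ((12 - 1/(-109))*(-9 + (12 - 1/(-109))² - 8*(12 - 1/(-109))))/96983 = ((12 - 1*(-1/109))*(-9 + (12 - 1*(-1/109))² - 8*(12 - 1*(-1/109))))*(1/96983) = ((12 + 1/109)*(-9 + (12 + 1/109)² - 8*(12 + 1/109)))*(1/96983) = (1309*(-9 + (1309/109)² - 8*1309/109)/109)*(1/96983) = (1309*(-9 + 1713481/11881 - 10472/109)/109)*(1/96983) = ((1309/109)*(465104/11881))*(1/96983) = (608821136/1295029)*(1/96983) = 608821136/125595797507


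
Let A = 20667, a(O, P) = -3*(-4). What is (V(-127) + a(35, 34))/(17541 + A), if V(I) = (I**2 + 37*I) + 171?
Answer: 3871/12736 ≈ 0.30394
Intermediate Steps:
a(O, P) = 12
V(I) = 171 + I**2 + 37*I
(V(-127) + a(35, 34))/(17541 + A) = ((171 + (-127)**2 + 37*(-127)) + 12)/(17541 + 20667) = ((171 + 16129 - 4699) + 12)/38208 = (11601 + 12)*(1/38208) = 11613*(1/38208) = 3871/12736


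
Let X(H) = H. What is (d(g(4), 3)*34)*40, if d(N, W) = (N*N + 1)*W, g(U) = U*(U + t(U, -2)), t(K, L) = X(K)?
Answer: 4182000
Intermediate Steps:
t(K, L) = K
g(U) = 2*U² (g(U) = U*(U + U) = U*(2*U) = 2*U²)
d(N, W) = W*(1 + N²) (d(N, W) = (N² + 1)*W = (1 + N²)*W = W*(1 + N²))
(d(g(4), 3)*34)*40 = ((3*(1 + (2*4²)²))*34)*40 = ((3*(1 + (2*16)²))*34)*40 = ((3*(1 + 32²))*34)*40 = ((3*(1 + 1024))*34)*40 = ((3*1025)*34)*40 = (3075*34)*40 = 104550*40 = 4182000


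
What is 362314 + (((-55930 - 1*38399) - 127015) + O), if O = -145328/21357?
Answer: 3010550962/21357 ≈ 1.4096e+5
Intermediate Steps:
O = -145328/21357 (O = -145328*1/21357 = -145328/21357 ≈ -6.8047)
362314 + (((-55930 - 1*38399) - 127015) + O) = 362314 + (((-55930 - 1*38399) - 127015) - 145328/21357) = 362314 + (((-55930 - 38399) - 127015) - 145328/21357) = 362314 + ((-94329 - 127015) - 145328/21357) = 362314 + (-221344 - 145328/21357) = 362314 - 4727389136/21357 = 3010550962/21357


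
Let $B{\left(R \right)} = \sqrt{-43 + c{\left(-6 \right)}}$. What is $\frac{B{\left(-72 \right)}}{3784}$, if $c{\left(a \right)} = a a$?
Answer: $\frac{i \sqrt{7}}{3784} \approx 0.00069919 i$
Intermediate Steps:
$c{\left(a \right)} = a^{2}$
$B{\left(R \right)} = i \sqrt{7}$ ($B{\left(R \right)} = \sqrt{-43 + \left(-6\right)^{2}} = \sqrt{-43 + 36} = \sqrt{-7} = i \sqrt{7}$)
$\frac{B{\left(-72 \right)}}{3784} = \frac{i \sqrt{7}}{3784}$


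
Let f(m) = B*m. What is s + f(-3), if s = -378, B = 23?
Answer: -447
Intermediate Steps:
f(m) = 23*m
s + f(-3) = -378 + 23*(-3) = -378 - 69 = -447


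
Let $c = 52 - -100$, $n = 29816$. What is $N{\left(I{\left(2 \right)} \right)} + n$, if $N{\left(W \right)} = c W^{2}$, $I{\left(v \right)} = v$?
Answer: $30424$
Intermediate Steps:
$c = 152$ ($c = 52 + 100 = 152$)
$N{\left(W \right)} = 152 W^{2}$
$N{\left(I{\left(2 \right)} \right)} + n = 152 \cdot 2^{2} + 29816 = 152 \cdot 4 + 29816 = 608 + 29816 = 30424$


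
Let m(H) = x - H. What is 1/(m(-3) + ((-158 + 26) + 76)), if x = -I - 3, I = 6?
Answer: -1/62 ≈ -0.016129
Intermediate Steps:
x = -9 (x = -1*6 - 3 = -6 - 3 = -9)
m(H) = -9 - H
1/(m(-3) + ((-158 + 26) + 76)) = 1/((-9 - 1*(-3)) + ((-158 + 26) + 76)) = 1/((-9 + 3) + (-132 + 76)) = 1/(-6 - 56) = 1/(-62) = -1/62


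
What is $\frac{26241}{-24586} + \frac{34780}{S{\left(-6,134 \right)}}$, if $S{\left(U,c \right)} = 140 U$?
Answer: $- \frac{10964294}{258153} \approx -42.472$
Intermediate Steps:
$\frac{26241}{-24586} + \frac{34780}{S{\left(-6,134 \right)}} = \frac{26241}{-24586} + \frac{34780}{140 \left(-6\right)} = 26241 \left(- \frac{1}{24586}\right) + \frac{34780}{-840} = - \frac{26241}{24586} + 34780 \left(- \frac{1}{840}\right) = - \frac{26241}{24586} - \frac{1739}{42} = - \frac{10964294}{258153}$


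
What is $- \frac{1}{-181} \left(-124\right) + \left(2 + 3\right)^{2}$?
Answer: $\frac{4401}{181} \approx 24.315$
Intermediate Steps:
$- \frac{1}{-181} \left(-124\right) + \left(2 + 3\right)^{2} = \left(-1\right) \left(- \frac{1}{181}\right) \left(-124\right) + 5^{2} = \frac{1}{181} \left(-124\right) + 25 = - \frac{124}{181} + 25 = \frac{4401}{181}$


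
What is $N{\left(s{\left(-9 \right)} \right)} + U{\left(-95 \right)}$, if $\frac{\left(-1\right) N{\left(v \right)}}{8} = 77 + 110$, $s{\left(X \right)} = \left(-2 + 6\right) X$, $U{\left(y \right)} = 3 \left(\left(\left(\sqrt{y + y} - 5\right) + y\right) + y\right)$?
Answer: $-2081 + 3 i \sqrt{190} \approx -2081.0 + 41.352 i$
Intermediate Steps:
$U{\left(y \right)} = -15 + 6 y + 3 \sqrt{2} \sqrt{y}$ ($U{\left(y \right)} = 3 \left(\left(\left(\sqrt{2 y} - 5\right) + y\right) + y\right) = 3 \left(\left(\left(\sqrt{2} \sqrt{y} - 5\right) + y\right) + y\right) = 3 \left(\left(\left(-5 + \sqrt{2} \sqrt{y}\right) + y\right) + y\right) = 3 \left(\left(-5 + y + \sqrt{2} \sqrt{y}\right) + y\right) = 3 \left(-5 + 2 y + \sqrt{2} \sqrt{y}\right) = -15 + 6 y + 3 \sqrt{2} \sqrt{y}$)
$s{\left(X \right)} = 4 X$
$N{\left(v \right)} = -1496$ ($N{\left(v \right)} = - 8 \left(77 + 110\right) = \left(-8\right) 187 = -1496$)
$N{\left(s{\left(-9 \right)} \right)} + U{\left(-95 \right)} = -1496 + \left(-15 + 6 \left(-95\right) + 3 \sqrt{2} \sqrt{-95}\right) = -1496 - \left(585 - 3 \sqrt{2} i \sqrt{95}\right) = -1496 - \left(585 - 3 i \sqrt{190}\right) = -2081 + 3 i \sqrt{190}$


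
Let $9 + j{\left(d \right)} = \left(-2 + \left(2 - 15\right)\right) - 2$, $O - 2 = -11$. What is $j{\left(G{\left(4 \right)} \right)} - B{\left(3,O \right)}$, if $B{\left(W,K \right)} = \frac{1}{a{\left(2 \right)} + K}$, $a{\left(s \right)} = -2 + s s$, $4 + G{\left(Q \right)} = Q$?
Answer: $- \frac{181}{7} \approx -25.857$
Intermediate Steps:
$O = -9$ ($O = 2 - 11 = -9$)
$G{\left(Q \right)} = -4 + Q$
$j{\left(d \right)} = -26$ ($j{\left(d \right)} = -9 + \left(\left(-2 + \left(2 - 15\right)\right) - 2\right) = -9 - 17 = -26$)
$a{\left(s \right)} = -2 + s^{2}$
$B{\left(W,K \right)} = \frac{1}{2 + K}$ ($B{\left(W,K \right)} = \frac{1}{\left(-2 + 2^{2}\right) + K} = \frac{1}{\left(-2 + 4\right) + K} = \frac{1}{2 + K}$)
$j{\left(G{\left(4 \right)} \right)} - B{\left(3,O \right)} = -26 - \frac{1}{2 - 9} = -26 - \frac{1}{-7} = -26 - - \frac{1}{7} = -26 + \frac{1}{7} = - \frac{181}{7}$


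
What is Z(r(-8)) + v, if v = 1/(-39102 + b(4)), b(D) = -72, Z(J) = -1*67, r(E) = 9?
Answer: -2624659/39174 ≈ -67.000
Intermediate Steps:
Z(J) = -67
v = -1/39174 (v = 1/(-39102 - 72) = 1/(-39174) = -1/39174 ≈ -2.5527e-5)
Z(r(-8)) + v = -67 - 1/39174 = -2624659/39174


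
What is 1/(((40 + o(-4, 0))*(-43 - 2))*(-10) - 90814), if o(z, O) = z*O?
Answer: -1/72814 ≈ -1.3734e-5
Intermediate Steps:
o(z, O) = O*z
1/(((40 + o(-4, 0))*(-43 - 2))*(-10) - 90814) = 1/(((40 + 0*(-4))*(-43 - 2))*(-10) - 90814) = 1/(((40 + 0)*(-45))*(-10) - 90814) = 1/((40*(-45))*(-10) - 90814) = 1/(-1800*(-10) - 90814) = 1/(18000 - 90814) = 1/(-72814) = -1/72814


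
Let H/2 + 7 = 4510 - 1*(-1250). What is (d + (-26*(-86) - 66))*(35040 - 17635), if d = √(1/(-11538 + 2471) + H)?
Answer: 37768850 + 17405*√945913877367/9067 ≈ 3.9636e+7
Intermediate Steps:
H = 11506 (H = -14 + 2*(4510 - 1*(-1250)) = -14 + 2*(4510 + 1250) = -14 + 2*5760 = -14 + 11520 = 11506)
d = √945913877367/9067 (d = √(1/(-11538 + 2471) + 11506) = √(1/(-9067) + 11506) = √(-1/9067 + 11506) = √(104324901/9067) = √945913877367/9067 ≈ 107.27)
(d + (-26*(-86) - 66))*(35040 - 17635) = (√945913877367/9067 + (-26*(-86) - 66))*(35040 - 17635) = (√945913877367/9067 + (2236 - 66))*17405 = (√945913877367/9067 + 2170)*17405 = (2170 + √945913877367/9067)*17405 = 37768850 + 17405*√945913877367/9067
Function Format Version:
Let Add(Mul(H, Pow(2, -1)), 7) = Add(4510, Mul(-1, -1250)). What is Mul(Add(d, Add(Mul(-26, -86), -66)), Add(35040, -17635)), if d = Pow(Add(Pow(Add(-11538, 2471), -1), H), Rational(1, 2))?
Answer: Add(37768850, Mul(Rational(17405, 9067), Pow(945913877367, Rational(1, 2)))) ≈ 3.9636e+7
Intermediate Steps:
H = 11506 (H = Add(-14, Mul(2, Add(4510, Mul(-1, -1250)))) = Add(-14, Mul(2, Add(4510, 1250))) = Add(-14, Mul(2, 5760)) = Add(-14, 11520) = 11506)
d = Mul(Rational(1, 9067), Pow(945913877367, Rational(1, 2))) (d = Pow(Add(Pow(Add(-11538, 2471), -1), 11506), Rational(1, 2)) = Pow(Add(Pow(-9067, -1), 11506), Rational(1, 2)) = Pow(Add(Rational(-1, 9067), 11506), Rational(1, 2)) = Pow(Rational(104324901, 9067), Rational(1, 2)) = Mul(Rational(1, 9067), Pow(945913877367, Rational(1, 2))) ≈ 107.27)
Mul(Add(d, Add(Mul(-26, -86), -66)), Add(35040, -17635)) = Mul(Add(Mul(Rational(1, 9067), Pow(945913877367, Rational(1, 2))), Add(Mul(-26, -86), -66)), Add(35040, -17635)) = Mul(Add(Mul(Rational(1, 9067), Pow(945913877367, Rational(1, 2))), Add(2236, -66)), 17405) = Mul(Add(Mul(Rational(1, 9067), Pow(945913877367, Rational(1, 2))), 2170), 17405) = Mul(Add(2170, Mul(Rational(1, 9067), Pow(945913877367, Rational(1, 2)))), 17405) = Add(37768850, Mul(Rational(17405, 9067), Pow(945913877367, Rational(1, 2))))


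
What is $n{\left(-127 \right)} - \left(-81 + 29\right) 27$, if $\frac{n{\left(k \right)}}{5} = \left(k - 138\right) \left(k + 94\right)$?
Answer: $45129$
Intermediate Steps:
$n{\left(k \right)} = 5 \left(-138 + k\right) \left(94 + k\right)$ ($n{\left(k \right)} = 5 \left(k - 138\right) \left(k + 94\right) = 5 \left(-138 + k\right) \left(94 + k\right)$)
$n{\left(-127 \right)} - \left(-81 + 29\right) 27 = \left(-64860 - -27940 + 5 \left(-127\right)^{2}\right) - \left(-81 + 29\right) 27 = \left(-64860 + 27940 + 5 \cdot 16129\right) - \left(-52\right) 27 = \left(-64860 + 27940 + 80645\right) - -1404 = 43725 + 1404 = 45129$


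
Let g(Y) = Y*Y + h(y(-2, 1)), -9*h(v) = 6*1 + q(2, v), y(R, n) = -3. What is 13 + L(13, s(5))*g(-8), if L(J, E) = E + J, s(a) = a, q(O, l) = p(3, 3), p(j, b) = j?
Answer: 1147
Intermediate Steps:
q(O, l) = 3
h(v) = -1 (h(v) = -(6*1 + 3)/9 = -(6 + 3)/9 = -⅑*9 = -1)
g(Y) = -1 + Y² (g(Y) = Y*Y - 1 = Y² - 1 = -1 + Y²)
13 + L(13, s(5))*g(-8) = 13 + (5 + 13)*(-1 + (-8)²) = 13 + 18*(-1 + 64) = 13 + 18*63 = 13 + 1134 = 1147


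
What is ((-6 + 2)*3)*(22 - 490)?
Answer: 5616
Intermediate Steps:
((-6 + 2)*3)*(22 - 490) = -4*3*(-468) = -12*(-468) = 5616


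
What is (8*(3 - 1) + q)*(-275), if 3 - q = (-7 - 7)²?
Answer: 48675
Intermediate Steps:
q = -193 (q = 3 - (-7 - 7)² = 3 - 1*(-14)² = 3 - 1*196 = 3 - 196 = -193)
(8*(3 - 1) + q)*(-275) = (8*(3 - 1) - 193)*(-275) = (8*2 - 193)*(-275) = (16 - 193)*(-275) = -177*(-275) = 48675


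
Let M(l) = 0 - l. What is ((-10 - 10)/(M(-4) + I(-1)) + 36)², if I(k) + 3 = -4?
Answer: 16384/9 ≈ 1820.4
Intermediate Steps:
I(k) = -7 (I(k) = -3 - 4 = -7)
M(l) = -l
((-10 - 10)/(M(-4) + I(-1)) + 36)² = ((-10 - 10)/(-1*(-4) - 7) + 36)² = (-20/(4 - 7) + 36)² = (-20/(-3) + 36)² = (-20*(-⅓) + 36)² = (20/3 + 36)² = (128/3)² = 16384/9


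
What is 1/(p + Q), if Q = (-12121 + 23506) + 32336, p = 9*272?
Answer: 1/46169 ≈ 2.1660e-5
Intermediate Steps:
p = 2448
Q = 43721 (Q = 11385 + 32336 = 43721)
1/(p + Q) = 1/(2448 + 43721) = 1/46169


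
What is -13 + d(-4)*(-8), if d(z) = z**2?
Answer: -141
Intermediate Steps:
-13 + d(-4)*(-8) = -13 + (-4)**2*(-8) = -13 + 16*(-8) = -13 - 128 = -141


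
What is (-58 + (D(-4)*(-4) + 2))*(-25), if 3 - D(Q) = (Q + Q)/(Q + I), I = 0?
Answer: 1500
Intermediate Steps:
D(Q) = 1 (D(Q) = 3 - (Q + Q)/(Q + 0) = 3 - 2*Q/Q = 3 - 1*2 = 3 - 2 = 1)
(-58 + (D(-4)*(-4) + 2))*(-25) = (-58 + (1*(-4) + 2))*(-25) = (-58 + (-4 + 2))*(-25) = (-58 - 2)*(-25) = -60*(-25) = 1500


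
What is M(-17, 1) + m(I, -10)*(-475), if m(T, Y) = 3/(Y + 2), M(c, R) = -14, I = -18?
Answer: 1313/8 ≈ 164.13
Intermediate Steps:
m(T, Y) = 3/(2 + Y)
M(-17, 1) + m(I, -10)*(-475) = -14 + (3/(2 - 10))*(-475) = -14 + (3/(-8))*(-475) = -14 + (3*(-⅛))*(-475) = -14 - 3/8*(-475) = -14 + 1425/8 = 1313/8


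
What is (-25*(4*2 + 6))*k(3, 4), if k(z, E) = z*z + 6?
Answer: -5250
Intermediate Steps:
k(z, E) = 6 + z**2 (k(z, E) = z**2 + 6 = 6 + z**2)
(-25*(4*2 + 6))*k(3, 4) = (-25*(4*2 + 6))*(6 + 3**2) = (-25*(8 + 6))*(6 + 9) = -25*14*15 = -350*15 = -5250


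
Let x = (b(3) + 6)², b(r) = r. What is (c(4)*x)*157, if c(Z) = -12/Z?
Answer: -38151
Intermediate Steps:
x = 81 (x = (3 + 6)² = 9² = 81)
(c(4)*x)*157 = (-12/4*81)*157 = (-12*¼*81)*157 = -3*81*157 = -243*157 = -38151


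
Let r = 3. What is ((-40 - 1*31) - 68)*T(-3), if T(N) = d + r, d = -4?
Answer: 139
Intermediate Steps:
T(N) = -1 (T(N) = -4 + 3 = -1)
((-40 - 1*31) - 68)*T(-3) = ((-40 - 1*31) - 68)*(-1) = ((-40 - 31) - 68)*(-1) = (-71 - 68)*(-1) = -139*(-1) = 139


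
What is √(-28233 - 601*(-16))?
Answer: I*√18617 ≈ 136.44*I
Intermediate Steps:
√(-28233 - 601*(-16)) = √(-28233 + 9616) = √(-18617) = I*√18617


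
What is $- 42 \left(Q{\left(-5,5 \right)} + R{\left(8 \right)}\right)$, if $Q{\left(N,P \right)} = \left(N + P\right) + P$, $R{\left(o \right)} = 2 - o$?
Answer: $42$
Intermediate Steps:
$Q{\left(N,P \right)} = N + 2 P$
$- 42 \left(Q{\left(-5,5 \right)} + R{\left(8 \right)}\right) = - 42 \left(\left(-5 + 2 \cdot 5\right) + \left(2 - 8\right)\right) = - 42 \left(\left(-5 + 10\right) + \left(2 - 8\right)\right) = - 42 \left(5 - 6\right) = \left(-42\right) \left(-1\right) = 42$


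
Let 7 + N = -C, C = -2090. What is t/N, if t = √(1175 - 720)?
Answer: √455/2083 ≈ 0.010240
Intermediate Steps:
t = √455 ≈ 21.331
N = 2083 (N = -7 - 1*(-2090) = -7 + 2090 = 2083)
t/N = √455/2083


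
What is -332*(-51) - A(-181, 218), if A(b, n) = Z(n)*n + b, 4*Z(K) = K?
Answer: 5232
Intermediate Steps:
Z(K) = K/4
A(b, n) = b + n²/4 (A(b, n) = (n/4)*n + b = n²/4 + b = b + n²/4)
-332*(-51) - A(-181, 218) = -332*(-51) - (-181 + (¼)*218²) = 16932 - (-181 + (¼)*47524) = 16932 - (-181 + 11881) = 16932 - 1*11700 = 16932 - 11700 = 5232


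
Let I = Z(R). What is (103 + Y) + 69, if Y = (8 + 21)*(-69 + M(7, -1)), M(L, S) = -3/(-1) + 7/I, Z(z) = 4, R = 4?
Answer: -6765/4 ≈ -1691.3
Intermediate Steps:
I = 4
M(L, S) = 19/4 (M(L, S) = -3/(-1) + 7/4 = -3*(-1) + 7*(1/4) = 3 + 7/4 = 19/4)
Y = -7453/4 (Y = (8 + 21)*(-69 + 19/4) = 29*(-257/4) = -7453/4 ≈ -1863.3)
(103 + Y) + 69 = (103 - 7453/4) + 69 = -7041/4 + 69 = -6765/4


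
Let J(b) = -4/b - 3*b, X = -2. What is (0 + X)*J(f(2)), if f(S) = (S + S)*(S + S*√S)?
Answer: 47 + 49*√2 ≈ 116.30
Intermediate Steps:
f(S) = 2*S*(S + S^(3/2)) (f(S) = (2*S)*(S + S^(3/2)) = 2*S*(S + S^(3/2)))
(0 + X)*J(f(2)) = (0 - 2)*(-4/(2*2² + 2*2^(5/2)) - 3*(2*2² + 2*2^(5/2))) = -2*(-4/(2*4 + 2*(4*√2)) - 3*(2*4 + 2*(4*√2))) = -2*(-4/(8 + 8*√2) - 3*(8 + 8*√2)) = -2*(-4/(8 + 8*√2) + (-24 - 24*√2)) = -2*(-24 - 24*√2 - 4/(8 + 8*√2)) = 48 + 8/(8 + 8*√2) + 48*√2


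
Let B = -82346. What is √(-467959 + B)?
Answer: 3*I*√61145 ≈ 741.83*I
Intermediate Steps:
√(-467959 + B) = √(-467959 - 82346) = √(-550305) = 3*I*√61145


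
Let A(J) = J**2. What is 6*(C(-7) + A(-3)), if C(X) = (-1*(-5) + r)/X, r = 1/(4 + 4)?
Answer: 1389/28 ≈ 49.607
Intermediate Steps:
r = 1/8 ≈ 0.12500
C(X) = 41/(8*X) (C(X) = (-1*(-5) + 1/8)/X = (5 + 1/8)/X = 41/(8*X))
6*(C(-7) + A(-3)) = 6*((41/8)/(-7) + (-3)**2) = 6*((41/8)*(-1/7) + 9) = 6*(-41/56 + 9) = 6*(463/56) = 1389/28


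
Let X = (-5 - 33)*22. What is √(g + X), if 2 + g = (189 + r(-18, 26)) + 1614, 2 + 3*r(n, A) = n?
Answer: 5*√345/3 ≈ 30.957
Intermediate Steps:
r(n, A) = -⅔ + n/3
g = 5383/3 (g = -2 + ((189 + (-⅔ + (⅓)*(-18))) + 1614) = -2 + ((189 + (-⅔ - 6)) + 1614) = -2 + ((189 - 20/3) + 1614) = -2 + (547/3 + 1614) = -2 + 5389/3 = 5383/3 ≈ 1794.3)
X = -836 (X = -38*22 = -836)
√(g + X) = √(5383/3 - 836) = √(2875/3) = 5*√345/3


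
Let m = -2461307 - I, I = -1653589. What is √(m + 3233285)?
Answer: √2425567 ≈ 1557.4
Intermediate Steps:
m = -807718 (m = -2461307 - 1*(-1653589) = -2461307 + 1653589 = -807718)
√(m + 3233285) = √(-807718 + 3233285) = √2425567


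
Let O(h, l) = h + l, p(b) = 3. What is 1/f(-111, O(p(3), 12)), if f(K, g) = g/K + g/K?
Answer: -37/10 ≈ -3.7000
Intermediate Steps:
f(K, g) = 2*g/K
1/f(-111, O(p(3), 12)) = 1/(2*(3 + 12)/(-111)) = 1/(2*15*(-1/111)) = 1/(-10/37) = -37/10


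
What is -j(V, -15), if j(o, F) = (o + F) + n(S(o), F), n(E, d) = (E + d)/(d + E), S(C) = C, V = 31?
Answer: -17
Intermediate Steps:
n(E, d) = 1 (n(E, d) = (E + d)/(E + d) = 1)
j(o, F) = 1 + F + o (j(o, F) = (o + F) + 1 = (F + o) + 1 = 1 + F + o)
-j(V, -15) = -(1 - 15 + 31) = -1*17 = -17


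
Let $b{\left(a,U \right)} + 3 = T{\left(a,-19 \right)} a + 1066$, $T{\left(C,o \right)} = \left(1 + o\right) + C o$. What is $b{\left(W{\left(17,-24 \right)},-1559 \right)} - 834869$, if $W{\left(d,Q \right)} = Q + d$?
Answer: $-834611$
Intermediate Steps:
$T{\left(C,o \right)} = 1 + o + C o$
$b{\left(a,U \right)} = 1063 + a \left(-18 - 19 a\right)$ ($b{\left(a,U \right)} = -3 + \left(\left(1 - 19 + a \left(-19\right)\right) a + 1066\right) = -3 + \left(\left(1 - 19 - 19 a\right) a + 1066\right) = -3 + \left(\left(-18 - 19 a\right) a + 1066\right) = -3 + \left(a \left(-18 - 19 a\right) + 1066\right) = -3 + \left(1066 + a \left(-18 - 19 a\right)\right) = 1063 + a \left(-18 - 19 a\right)$)
$b{\left(W{\left(17,-24 \right)},-1559 \right)} - 834869 = \left(1063 - \left(-24 + 17\right) \left(18 + 19 \left(-24 + 17\right)\right)\right) - 834869 = \left(1063 - - 7 \left(18 + 19 \left(-7\right)\right)\right) - 834869 = \left(1063 - - 7 \left(18 - 133\right)\right) - 834869 = \left(1063 - \left(-7\right) \left(-115\right)\right) - 834869 = \left(1063 - 805\right) - 834869 = 258 - 834869 = -834611$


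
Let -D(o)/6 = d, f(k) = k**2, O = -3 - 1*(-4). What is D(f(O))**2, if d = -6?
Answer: 1296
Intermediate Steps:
O = 1 (O = -3 + 4 = 1)
D(o) = 36 (D(o) = -6*(-6) = 36)
D(f(O))**2 = 36**2 = 1296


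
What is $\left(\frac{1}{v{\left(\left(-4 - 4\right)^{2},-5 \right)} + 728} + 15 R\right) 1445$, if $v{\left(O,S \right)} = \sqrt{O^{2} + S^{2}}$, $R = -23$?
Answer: $- \frac{20165753855}{40451} - \frac{1445 \sqrt{4121}}{525863} \approx -4.9852 \cdot 10^{5}$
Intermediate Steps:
$\left(\frac{1}{v{\left(\left(-4 - 4\right)^{2},-5 \right)} + 728} + 15 R\right) 1445 = \left(\frac{1}{\sqrt{\left(\left(-4 - 4\right)^{2}\right)^{2} + \left(-5\right)^{2}} + 728} + 15 \left(-23\right)\right) 1445 = \left(\frac{1}{\sqrt{\left(\left(-8\right)^{2}\right)^{2} + 25} + 728} - 345\right) 1445 = \left(\frac{1}{\sqrt{64^{2} + 25} + 728} - 345\right) 1445 = \left(\frac{1}{\sqrt{4096 + 25} + 728} - 345\right) 1445 = \left(\frac{1}{\sqrt{4121} + 728} - 345\right) 1445 = \left(\frac{1}{728 + \sqrt{4121}} - 345\right) 1445 = \left(-345 + \frac{1}{728 + \sqrt{4121}}\right) 1445 = -498525 + \frac{1445}{728 + \sqrt{4121}}$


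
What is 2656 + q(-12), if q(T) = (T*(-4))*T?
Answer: 2080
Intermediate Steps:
q(T) = -4*T**2 (q(T) = (-4*T)*T = -4*T**2)
2656 + q(-12) = 2656 - 4*(-12)**2 = 2656 - 4*144 = 2656 - 576 = 2080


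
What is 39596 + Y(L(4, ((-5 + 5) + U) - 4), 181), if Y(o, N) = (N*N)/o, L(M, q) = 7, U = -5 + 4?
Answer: 309933/7 ≈ 44276.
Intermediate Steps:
U = -1
Y(o, N) = N**2/o
39596 + Y(L(4, ((-5 + 5) + U) - 4), 181) = 39596 + 181**2/7 = 39596 + 32761*(1/7) = 39596 + 32761/7 = 309933/7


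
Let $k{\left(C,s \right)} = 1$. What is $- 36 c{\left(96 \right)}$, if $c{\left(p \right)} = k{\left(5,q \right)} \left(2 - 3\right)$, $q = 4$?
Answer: $36$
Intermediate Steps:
$c{\left(p \right)} = -1$ ($c{\left(p \right)} = 1 \left(2 - 3\right) = 1 \left(-1\right) = -1$)
$- 36 c{\left(96 \right)} = \left(-36\right) \left(-1\right) = 36$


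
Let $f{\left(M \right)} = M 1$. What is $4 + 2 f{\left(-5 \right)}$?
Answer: $-6$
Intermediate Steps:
$f{\left(M \right)} = M$
$4 + 2 f{\left(-5 \right)} = 4 + 2 \left(-5\right) = 4 - 10 = -6$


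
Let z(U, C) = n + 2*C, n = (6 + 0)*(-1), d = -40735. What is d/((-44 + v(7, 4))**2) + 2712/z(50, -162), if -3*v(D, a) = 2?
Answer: -28279937/987580 ≈ -28.636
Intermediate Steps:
v(D, a) = -2/3 (v(D, a) = -1/3*2 = -2/3)
n = -6 (n = 6*(-1) = -6)
z(U, C) = -6 + 2*C
d/((-44 + v(7, 4))**2) + 2712/z(50, -162) = -40735/(-44 - 2/3)**2 + 2712/(-6 + 2*(-162)) = -40735/((-134/3)**2) + 2712/(-6 - 324) = -40735/17956/9 + 2712/(-330) = -40735*9/17956 + 2712*(-1/330) = -366615/17956 - 452/55 = -28279937/987580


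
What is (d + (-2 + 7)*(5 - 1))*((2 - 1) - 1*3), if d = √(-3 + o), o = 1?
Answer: -40 - 2*I*√2 ≈ -40.0 - 2.8284*I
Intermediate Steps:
d = I*√2 (d = √(-3 + 1) = √(-2) = I*√2 ≈ 1.4142*I)
(d + (-2 + 7)*(5 - 1))*((2 - 1) - 1*3) = (I*√2 + (-2 + 7)*(5 - 1))*((2 - 1) - 1*3) = (I*√2 + 5*4)*(1 - 3) = (I*√2 + 20)*(-2) = (20 + I*√2)*(-2) = -40 - 2*I*√2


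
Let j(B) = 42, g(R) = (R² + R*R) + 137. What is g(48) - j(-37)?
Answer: 4703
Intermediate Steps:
g(R) = 137 + 2*R² (g(R) = (R² + R²) + 137 = 2*R² + 137 = 137 + 2*R²)
g(48) - j(-37) = (137 + 2*48²) - 1*42 = (137 + 2*2304) - 42 = (137 + 4608) - 42 = 4745 - 42 = 4703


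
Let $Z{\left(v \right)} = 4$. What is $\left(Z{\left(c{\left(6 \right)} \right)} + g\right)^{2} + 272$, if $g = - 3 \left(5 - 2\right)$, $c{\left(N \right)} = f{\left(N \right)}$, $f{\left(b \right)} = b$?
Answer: $297$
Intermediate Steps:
$c{\left(N \right)} = N$
$g = -9$ ($g = \left(-3\right) 3 = -9$)
$\left(Z{\left(c{\left(6 \right)} \right)} + g\right)^{2} + 272 = \left(4 - 9\right)^{2} + 272 = \left(-5\right)^{2} + 272 = 25 + 272 = 297$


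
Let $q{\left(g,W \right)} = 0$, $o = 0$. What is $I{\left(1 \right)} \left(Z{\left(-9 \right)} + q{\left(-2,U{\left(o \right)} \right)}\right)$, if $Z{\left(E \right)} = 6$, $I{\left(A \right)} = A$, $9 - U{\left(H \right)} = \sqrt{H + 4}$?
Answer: $6$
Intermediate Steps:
$U{\left(H \right)} = 9 - \sqrt{4 + H}$ ($U{\left(H \right)} = 9 - \sqrt{H + 4} = 9 - \sqrt{4 + H}$)
$I{\left(1 \right)} \left(Z{\left(-9 \right)} + q{\left(-2,U{\left(o \right)} \right)}\right) = 1 \left(6 + 0\right) = 1 \cdot 6 = 6$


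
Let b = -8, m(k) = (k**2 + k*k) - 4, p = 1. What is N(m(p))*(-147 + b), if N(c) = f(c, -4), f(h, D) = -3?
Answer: 465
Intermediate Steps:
m(k) = -4 + 2*k**2 (m(k) = (k**2 + k**2) - 4 = 2*k**2 - 4 = -4 + 2*k**2)
N(c) = -3
N(m(p))*(-147 + b) = -3*(-147 - 8) = -3*(-155) = 465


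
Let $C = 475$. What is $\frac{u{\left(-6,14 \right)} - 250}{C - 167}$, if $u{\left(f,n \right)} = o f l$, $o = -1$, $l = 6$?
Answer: $- \frac{107}{154} \approx -0.69481$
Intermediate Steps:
$u{\left(f,n \right)} = - 6 f$ ($u{\left(f,n \right)} = - f 6 = - 6 f$)
$\frac{u{\left(-6,14 \right)} - 250}{C - 167} = \frac{\left(-6\right) \left(-6\right) - 250}{475 - 167} = \frac{36 - 250}{308} = \left(-214\right) \frac{1}{308} = - \frac{107}{154}$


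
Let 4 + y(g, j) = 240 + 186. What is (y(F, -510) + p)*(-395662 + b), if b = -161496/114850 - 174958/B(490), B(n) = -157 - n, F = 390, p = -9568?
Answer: 134358593550543376/37153975 ≈ 3.6163e+9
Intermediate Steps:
y(g, j) = 422 (y(g, j) = -4 + (240 + 186) = -4 + 426 = 422)
b = 9994719194/37153975 (b = -161496/114850 - 174958/(-157 - 1*490) = -161496*1/114850 - 174958/(-157 - 490) = -80748/57425 - 174958/(-647) = -80748/57425 - 174958*(-1/647) = -80748/57425 + 174958/647 = 9994719194/37153975 ≈ 269.01)
(y(F, -510) + p)*(-395662 + b) = (422 - 9568)*(-395662 + 9994719194/37153975) = -9146*(-14690421337256/37153975) = 134358593550543376/37153975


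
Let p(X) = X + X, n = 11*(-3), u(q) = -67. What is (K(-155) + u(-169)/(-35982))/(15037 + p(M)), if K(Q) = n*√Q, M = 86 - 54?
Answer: 67/543364182 - 33*I*√155/15101 ≈ 1.2331e-7 - 0.027207*I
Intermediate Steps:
M = 32
n = -33
p(X) = 2*X
K(Q) = -33*√Q
(K(-155) + u(-169)/(-35982))/(15037 + p(M)) = (-33*I*√155 - 67/(-35982))/(15037 + 2*32) = (-33*I*√155 - 67*(-1/35982))/(15037 + 64) = (-33*I*√155 + 67/35982)/15101 = (67/35982 - 33*I*√155)*(1/15101) = 67/543364182 - 33*I*√155/15101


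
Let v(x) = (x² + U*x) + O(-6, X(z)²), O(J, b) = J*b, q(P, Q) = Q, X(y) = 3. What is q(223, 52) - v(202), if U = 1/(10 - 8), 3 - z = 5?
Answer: -40799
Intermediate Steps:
z = -2 (z = 3 - 1*5 = 3 - 5 = -2)
U = ½ (U = 1/2 = ½ ≈ 0.50000)
v(x) = -54 + x² + x/2 (v(x) = (x² + x/2) - 6*3² = (x² + x/2) - 6*9 = (x² + x/2) - 54 = -54 + x² + x/2)
q(223, 52) - v(202) = 52 - (-54 + 202² + (½)*202) = 52 - (-54 + 40804 + 101) = 52 - 1*40851 = 52 - 40851 = -40799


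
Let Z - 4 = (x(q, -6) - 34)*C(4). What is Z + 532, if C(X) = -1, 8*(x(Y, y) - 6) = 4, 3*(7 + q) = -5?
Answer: 1127/2 ≈ 563.50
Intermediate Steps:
q = -26/3 (q = -7 + (⅓)*(-5) = -7 - 5/3 = -26/3 ≈ -8.6667)
x(Y, y) = 13/2 (x(Y, y) = 6 + (⅛)*4 = 6 + ½ = 13/2)
Z = 63/2 (Z = 4 + (13/2 - 34)*(-1) = 4 - 55/2*(-1) = 4 + 55/2 = 63/2 ≈ 31.500)
Z + 532 = 63/2 + 532 = 1127/2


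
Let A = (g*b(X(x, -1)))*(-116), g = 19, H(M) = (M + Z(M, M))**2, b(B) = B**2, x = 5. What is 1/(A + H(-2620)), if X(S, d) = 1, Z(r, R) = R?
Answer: 1/27455396 ≈ 3.6423e-8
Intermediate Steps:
H(M) = 4*M**2 (H(M) = (M + M)**2 = (2*M)**2 = 4*M**2)
A = -2204 (A = (19*1**2)*(-116) = (19*1)*(-116) = 19*(-116) = -2204)
1/(A + H(-2620)) = 1/(-2204 + 4*(-2620)**2) = 1/(-2204 + 4*6864400) = 1/(-2204 + 27457600) = 1/27455396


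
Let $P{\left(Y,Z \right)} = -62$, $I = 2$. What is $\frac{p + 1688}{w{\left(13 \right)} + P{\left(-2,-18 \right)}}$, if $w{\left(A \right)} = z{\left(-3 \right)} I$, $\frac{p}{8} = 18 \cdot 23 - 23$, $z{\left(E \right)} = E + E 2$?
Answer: $- \frac{301}{5} \approx -60.2$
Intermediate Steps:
$z{\left(E \right)} = 3 E$ ($z{\left(E \right)} = E + 2 E = 3 E$)
$p = 3128$ ($p = 8 \left(18 \cdot 23 - 23\right) = 8 \left(414 - 23\right) = 8 \cdot 391 = 3128$)
$w{\left(A \right)} = -18$ ($w{\left(A \right)} = 3 \left(-3\right) 2 = \left(-9\right) 2 = -18$)
$\frac{p + 1688}{w{\left(13 \right)} + P{\left(-2,-18 \right)}} = \frac{3128 + 1688}{-18 - 62} = \frac{4816}{-80} = 4816 \left(- \frac{1}{80}\right) = - \frac{301}{5}$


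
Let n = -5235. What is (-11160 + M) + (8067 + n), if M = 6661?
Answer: -1667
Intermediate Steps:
(-11160 + M) + (8067 + n) = (-11160 + 6661) + (8067 - 5235) = -4499 + 2832 = -1667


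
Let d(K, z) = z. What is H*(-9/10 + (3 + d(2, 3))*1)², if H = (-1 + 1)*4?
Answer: 0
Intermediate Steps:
H = 0 (H = 0*4 = 0)
H*(-9/10 + (3 + d(2, 3))*1)² = 0*(-9/10 + (3 + 3)*1)² = 0*(-9*⅒ + 6*1)² = 0*(-9/10 + 6)² = 0*(51/10)² = 0*(2601/100) = 0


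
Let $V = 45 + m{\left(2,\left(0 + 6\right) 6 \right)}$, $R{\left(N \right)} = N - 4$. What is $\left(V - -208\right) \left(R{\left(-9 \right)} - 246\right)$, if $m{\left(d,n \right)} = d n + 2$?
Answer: $-84693$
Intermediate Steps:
$m{\left(d,n \right)} = 2 + d n$
$R{\left(N \right)} = -4 + N$ ($R{\left(N \right)} = N - 4 = -4 + N$)
$V = 119$ ($V = 45 + \left(2 + 2 \left(0 + 6\right) 6\right) = 45 + \left(2 + 2 \cdot 6 \cdot 6\right) = 45 + \left(2 + 2 \cdot 36\right) = 45 + \left(2 + 72\right) = 45 + 74 = 119$)
$\left(V - -208\right) \left(R{\left(-9 \right)} - 246\right) = \left(119 - -208\right) \left(\left(-4 - 9\right) - 246\right) = \left(119 + 208\right) \left(-13 - 246\right) = 327 \left(-259\right) = -84693$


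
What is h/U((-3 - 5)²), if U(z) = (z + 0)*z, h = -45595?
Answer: -45595/4096 ≈ -11.132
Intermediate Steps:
U(z) = z² (U(z) = z*z = z²)
h/U((-3 - 5)²) = -45595/(-3 - 5)⁴ = -45595/(((-8)²)²) = -45595/(64²) = -45595/4096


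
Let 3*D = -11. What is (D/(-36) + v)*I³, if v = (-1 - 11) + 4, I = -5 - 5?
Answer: 213250/27 ≈ 7898.1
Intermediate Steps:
I = -10
D = -11/3 (D = (⅓)*(-11) = -11/3 ≈ -3.6667)
v = -8 (v = -12 + 4 = -8)
(D/(-36) + v)*I³ = (-11/3/(-36) - 8)*(-10)³ = (-11/3*(-1/36) - 8)*(-1000) = (11/108 - 8)*(-1000) = -853/108*(-1000) = 213250/27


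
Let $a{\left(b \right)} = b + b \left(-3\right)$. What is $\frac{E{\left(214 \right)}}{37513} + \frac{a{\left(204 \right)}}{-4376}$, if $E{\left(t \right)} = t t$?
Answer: $\frac{26963575}{20519611} \approx 1.314$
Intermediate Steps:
$E{\left(t \right)} = t^{2}$
$a{\left(b \right)} = - 2 b$ ($a{\left(b \right)} = b - 3 b = - 2 b$)
$\frac{E{\left(214 \right)}}{37513} + \frac{a{\left(204 \right)}}{-4376} = \frac{214^{2}}{37513} + \frac{\left(-2\right) 204}{-4376} = 45796 \cdot \frac{1}{37513} - - \frac{51}{547} = \frac{45796}{37513} + \frac{51}{547} = \frac{26963575}{20519611}$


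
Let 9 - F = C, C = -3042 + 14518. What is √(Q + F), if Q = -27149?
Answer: 2*I*√9654 ≈ 196.51*I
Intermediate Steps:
C = 11476
F = -11467 (F = 9 - 1*11476 = 9 - 11476 = -11467)
√(Q + F) = √(-27149 - 11467) = √(-38616) = 2*I*√9654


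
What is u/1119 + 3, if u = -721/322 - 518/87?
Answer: 13401925/4478238 ≈ 2.9927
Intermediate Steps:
u = -32789/4002 (u = -721*1/322 - 518*1/87 = -103/46 - 518/87 = -32789/4002 ≈ -8.1931)
u/1119 + 3 = -32789/4002/1119 + 3 = -32789/4002*1/1119 + 3 = -32789/4478238 + 3 = 13401925/4478238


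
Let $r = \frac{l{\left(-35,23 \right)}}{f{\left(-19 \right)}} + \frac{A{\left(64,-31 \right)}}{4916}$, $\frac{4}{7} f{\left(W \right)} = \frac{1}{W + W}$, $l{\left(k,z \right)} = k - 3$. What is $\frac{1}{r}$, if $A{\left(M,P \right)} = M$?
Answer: $\frac{8603}{7098816} \approx 0.0012119$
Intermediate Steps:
$l{\left(k,z \right)} = -3 + k$ ($l{\left(k,z \right)} = k - 3 = -3 + k$)
$f{\left(W \right)} = \frac{7}{8 W}$ ($f{\left(W \right)} = \frac{7}{4 \left(W + W\right)} = \frac{7}{4 \cdot 2 W} = \frac{7 \frac{1}{2 W}}{4} = \frac{7}{8 W}$)
$r = \frac{7098816}{8603}$ ($r = \frac{-3 - 35}{\frac{7}{8} \frac{1}{-19}} + \frac{64}{4916} = - \frac{38}{\frac{7}{8} \left(- \frac{1}{19}\right)} + 64 \cdot \frac{1}{4916} = - \frac{38}{- \frac{7}{152}} + \frac{16}{1229} = \left(-38\right) \left(- \frac{152}{7}\right) + \frac{16}{1229} = \frac{5776}{7} + \frac{16}{1229} = \frac{7098816}{8603} \approx 825.16$)
$\frac{1}{r} = \frac{1}{\frac{7098816}{8603}} = \frac{8603}{7098816}$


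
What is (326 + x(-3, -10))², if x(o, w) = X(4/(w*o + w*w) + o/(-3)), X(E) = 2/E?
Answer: 482768784/4489 ≈ 1.0754e+5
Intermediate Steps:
x(o, w) = 2/(4/(w² + o*w) - o/3) (x(o, w) = 2/(4/(w*o + w*w) + o/(-3)) = 2/(4/(o*w + w²) + o*(-⅓)) = 2/(4/(w² + o*w) - o/3))
(326 + x(-3, -10))² = (326 - 6*(-10)*(-3 - 10)/(-12 - 3*(-10)*(-3 - 10)))² = (326 - 6*(-10)*(-13)/(-12 - 3*(-10)*(-13)))² = (326 - 6*(-10)*(-13)/(-12 - 390))² = (326 - 6*(-10)*(-13)/(-402))² = (326 - 6*(-10)*(-1/402)*(-13))² = (326 + 130/67)² = (21972/67)² = 482768784/4489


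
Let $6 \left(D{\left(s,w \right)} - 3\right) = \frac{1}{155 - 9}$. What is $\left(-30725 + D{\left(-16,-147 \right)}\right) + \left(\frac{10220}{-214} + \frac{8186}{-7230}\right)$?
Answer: $- \frac{3475481343877}{112947060} \approx -30771.0$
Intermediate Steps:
$D{\left(s,w \right)} = \frac{2629}{876}$ ($D{\left(s,w \right)} = 3 + \frac{1}{6 \left(155 - 9\right)} = 3 + \frac{1}{6 \cdot 146} = 3 + \frac{1}{6} \cdot \frac{1}{146} = 3 + \frac{1}{876} = \frac{2629}{876}$)
$\left(-30725 + D{\left(-16,-147 \right)}\right) + \left(\frac{10220}{-214} + \frac{8186}{-7230}\right) = \left(-30725 + \frac{2629}{876}\right) + \left(\frac{10220}{-214} + \frac{8186}{-7230}\right) = - \frac{26912471}{876} + \left(10220 \left(- \frac{1}{214}\right) + 8186 \left(- \frac{1}{7230}\right)\right) = - \frac{26912471}{876} - \frac{18910601}{386805} = - \frac{3475481343877}{112947060}$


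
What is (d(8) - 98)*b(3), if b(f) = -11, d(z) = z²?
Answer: 374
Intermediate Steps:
(d(8) - 98)*b(3) = (8² - 98)*(-11) = (64 - 98)*(-11) = -34*(-11) = 374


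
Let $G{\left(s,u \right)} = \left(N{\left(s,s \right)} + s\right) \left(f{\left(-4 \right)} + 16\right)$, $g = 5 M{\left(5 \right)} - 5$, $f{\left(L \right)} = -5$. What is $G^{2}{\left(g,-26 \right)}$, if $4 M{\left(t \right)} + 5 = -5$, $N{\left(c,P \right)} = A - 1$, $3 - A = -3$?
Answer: $\frac{75625}{4} \approx 18906.0$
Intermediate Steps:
$A = 6$ ($A = 3 - -3 = 3 + 3 = 6$)
$N{\left(c,P \right)} = 5$ ($N{\left(c,P \right)} = 6 - 1 = 5$)
$M{\left(t \right)} = - \frac{5}{2}$ ($M{\left(t \right)} = - \frac{5}{4} + \frac{1}{4} \left(-5\right) = - \frac{5}{4} - \frac{5}{4} = - \frac{5}{2}$)
$g = - \frac{35}{2}$ ($g = 5 \left(- \frac{5}{2}\right) - 5 = - \frac{25}{2} - 5 = - \frac{35}{2} \approx -17.5$)
$G{\left(s,u \right)} = 55 + 11 s$ ($G{\left(s,u \right)} = \left(5 + s\right) \left(-5 + 16\right) = \left(5 + s\right) 11 = 55 + 11 s$)
$G^{2}{\left(g,-26 \right)} = \left(55 + 11 \left(- \frac{35}{2}\right)\right)^{2} = \left(55 - \frac{385}{2}\right)^{2} = \left(- \frac{275}{2}\right)^{2} = \frac{75625}{4}$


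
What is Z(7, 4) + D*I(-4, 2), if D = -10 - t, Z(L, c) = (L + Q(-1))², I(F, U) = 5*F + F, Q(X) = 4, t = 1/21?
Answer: 2535/7 ≈ 362.14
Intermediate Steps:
t = 1/21 ≈ 0.047619
I(F, U) = 6*F
Z(L, c) = (4 + L)² (Z(L, c) = (L + 4)² = (4 + L)²)
D = -211/21 (D = -10 - 1*1/21 = -10 - 1/21 = -211/21 ≈ -10.048)
Z(7, 4) + D*I(-4, 2) = (4 + 7)² - 422*(-4)/7 = 11² - 211/21*(-24) = 121 + 1688/7 = 2535/7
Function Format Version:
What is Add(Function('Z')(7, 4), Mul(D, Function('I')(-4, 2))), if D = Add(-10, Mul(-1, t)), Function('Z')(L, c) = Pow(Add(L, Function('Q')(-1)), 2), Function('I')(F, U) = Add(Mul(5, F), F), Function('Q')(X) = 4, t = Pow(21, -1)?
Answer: Rational(2535, 7) ≈ 362.14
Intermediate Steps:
t = Rational(1, 21) ≈ 0.047619
Function('I')(F, U) = Mul(6, F)
Function('Z')(L, c) = Pow(Add(4, L), 2) (Function('Z')(L, c) = Pow(Add(L, 4), 2) = Pow(Add(4, L), 2))
D = Rational(-211, 21) (D = Add(-10, Mul(-1, Rational(1, 21))) = Add(-10, Rational(-1, 21)) = Rational(-211, 21) ≈ -10.048)
Add(Function('Z')(7, 4), Mul(D, Function('I')(-4, 2))) = Add(Pow(Add(4, 7), 2), Mul(Rational(-211, 21), Mul(6, -4))) = Add(Pow(11, 2), Mul(Rational(-211, 21), -24)) = Add(121, Rational(1688, 7)) = Rational(2535, 7)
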